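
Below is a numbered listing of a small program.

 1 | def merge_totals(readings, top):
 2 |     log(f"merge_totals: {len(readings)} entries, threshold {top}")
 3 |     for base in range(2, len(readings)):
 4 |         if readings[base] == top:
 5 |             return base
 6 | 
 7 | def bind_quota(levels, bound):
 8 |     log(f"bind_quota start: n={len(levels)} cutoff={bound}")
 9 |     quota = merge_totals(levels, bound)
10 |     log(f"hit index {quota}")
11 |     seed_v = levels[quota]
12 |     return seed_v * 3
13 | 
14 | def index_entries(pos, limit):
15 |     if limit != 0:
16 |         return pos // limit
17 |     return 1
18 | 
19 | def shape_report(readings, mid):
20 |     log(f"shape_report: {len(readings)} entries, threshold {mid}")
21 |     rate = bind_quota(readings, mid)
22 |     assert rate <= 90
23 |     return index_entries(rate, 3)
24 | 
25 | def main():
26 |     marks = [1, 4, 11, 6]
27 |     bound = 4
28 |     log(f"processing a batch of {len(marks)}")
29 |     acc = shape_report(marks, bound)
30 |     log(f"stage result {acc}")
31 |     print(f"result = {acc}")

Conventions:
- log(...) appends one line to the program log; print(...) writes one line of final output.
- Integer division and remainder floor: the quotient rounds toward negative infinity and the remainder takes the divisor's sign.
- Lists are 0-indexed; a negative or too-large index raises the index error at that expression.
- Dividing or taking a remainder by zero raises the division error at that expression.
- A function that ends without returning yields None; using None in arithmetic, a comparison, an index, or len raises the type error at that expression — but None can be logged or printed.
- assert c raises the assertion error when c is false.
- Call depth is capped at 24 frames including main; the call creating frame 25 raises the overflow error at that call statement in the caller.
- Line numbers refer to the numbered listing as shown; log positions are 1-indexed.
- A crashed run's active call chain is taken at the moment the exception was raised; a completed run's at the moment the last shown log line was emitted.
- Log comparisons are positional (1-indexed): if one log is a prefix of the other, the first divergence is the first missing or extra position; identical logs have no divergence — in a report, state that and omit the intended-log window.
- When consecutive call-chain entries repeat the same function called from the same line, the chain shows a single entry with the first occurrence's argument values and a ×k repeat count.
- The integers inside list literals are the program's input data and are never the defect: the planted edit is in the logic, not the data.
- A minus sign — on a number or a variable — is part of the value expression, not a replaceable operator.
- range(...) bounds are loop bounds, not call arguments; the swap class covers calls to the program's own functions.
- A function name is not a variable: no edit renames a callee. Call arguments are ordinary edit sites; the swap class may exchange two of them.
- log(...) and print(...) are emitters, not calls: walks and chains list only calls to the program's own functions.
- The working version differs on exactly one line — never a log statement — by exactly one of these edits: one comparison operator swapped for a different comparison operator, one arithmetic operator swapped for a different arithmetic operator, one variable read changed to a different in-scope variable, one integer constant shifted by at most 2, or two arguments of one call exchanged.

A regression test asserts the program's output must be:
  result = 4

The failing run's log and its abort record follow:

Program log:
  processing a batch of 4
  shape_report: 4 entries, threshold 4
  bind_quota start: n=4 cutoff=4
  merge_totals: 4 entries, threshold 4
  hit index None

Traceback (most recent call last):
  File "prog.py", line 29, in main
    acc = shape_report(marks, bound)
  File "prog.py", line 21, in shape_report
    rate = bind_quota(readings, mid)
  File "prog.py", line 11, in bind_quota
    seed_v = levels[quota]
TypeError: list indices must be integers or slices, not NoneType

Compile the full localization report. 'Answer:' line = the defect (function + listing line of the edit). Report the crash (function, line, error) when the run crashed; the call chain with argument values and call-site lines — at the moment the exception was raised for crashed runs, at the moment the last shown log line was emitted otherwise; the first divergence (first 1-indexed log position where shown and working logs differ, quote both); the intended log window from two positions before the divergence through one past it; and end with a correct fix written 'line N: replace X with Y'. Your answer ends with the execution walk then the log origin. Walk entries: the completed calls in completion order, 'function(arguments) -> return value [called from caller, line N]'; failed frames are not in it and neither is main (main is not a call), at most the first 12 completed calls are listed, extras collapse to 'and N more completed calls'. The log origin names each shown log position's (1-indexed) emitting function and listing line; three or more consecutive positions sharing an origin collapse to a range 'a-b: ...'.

Answer: the defect is in merge_totals at line 3.
The tell: The earliest visible damage is log position 5 — 'hit index None' rather than the intended 'hit index 1'.
Crash: bind_quota, line 11, TypeError.
Call chain: main -> shape_report([1, 4, 11, 6], 4) (called at line 29) -> bind_quota([1, 4, 11, 6], 4) (called at line 21).
First divergence: position 5 — the shown line 'hit index None' should read 'hit index 1'.
Intended log window:
  3: bind_quota start: n=4 cutoff=4
  4: merge_totals: 4 entries, threshold 4
  5: hit index 1
  6: stage result 4
Execution walk:
  merge_totals([1, 4, 11, 6], 4) -> None  [called from bind_quota, line 9]
Origin of each log line:
  1: from main, line 28
  2: from shape_report, line 20
  3: from bind_quota, line 8
  4: from merge_totals, line 2
  5: from bind_quota, line 10
A correct fix: line 3: replace `2` with `0`.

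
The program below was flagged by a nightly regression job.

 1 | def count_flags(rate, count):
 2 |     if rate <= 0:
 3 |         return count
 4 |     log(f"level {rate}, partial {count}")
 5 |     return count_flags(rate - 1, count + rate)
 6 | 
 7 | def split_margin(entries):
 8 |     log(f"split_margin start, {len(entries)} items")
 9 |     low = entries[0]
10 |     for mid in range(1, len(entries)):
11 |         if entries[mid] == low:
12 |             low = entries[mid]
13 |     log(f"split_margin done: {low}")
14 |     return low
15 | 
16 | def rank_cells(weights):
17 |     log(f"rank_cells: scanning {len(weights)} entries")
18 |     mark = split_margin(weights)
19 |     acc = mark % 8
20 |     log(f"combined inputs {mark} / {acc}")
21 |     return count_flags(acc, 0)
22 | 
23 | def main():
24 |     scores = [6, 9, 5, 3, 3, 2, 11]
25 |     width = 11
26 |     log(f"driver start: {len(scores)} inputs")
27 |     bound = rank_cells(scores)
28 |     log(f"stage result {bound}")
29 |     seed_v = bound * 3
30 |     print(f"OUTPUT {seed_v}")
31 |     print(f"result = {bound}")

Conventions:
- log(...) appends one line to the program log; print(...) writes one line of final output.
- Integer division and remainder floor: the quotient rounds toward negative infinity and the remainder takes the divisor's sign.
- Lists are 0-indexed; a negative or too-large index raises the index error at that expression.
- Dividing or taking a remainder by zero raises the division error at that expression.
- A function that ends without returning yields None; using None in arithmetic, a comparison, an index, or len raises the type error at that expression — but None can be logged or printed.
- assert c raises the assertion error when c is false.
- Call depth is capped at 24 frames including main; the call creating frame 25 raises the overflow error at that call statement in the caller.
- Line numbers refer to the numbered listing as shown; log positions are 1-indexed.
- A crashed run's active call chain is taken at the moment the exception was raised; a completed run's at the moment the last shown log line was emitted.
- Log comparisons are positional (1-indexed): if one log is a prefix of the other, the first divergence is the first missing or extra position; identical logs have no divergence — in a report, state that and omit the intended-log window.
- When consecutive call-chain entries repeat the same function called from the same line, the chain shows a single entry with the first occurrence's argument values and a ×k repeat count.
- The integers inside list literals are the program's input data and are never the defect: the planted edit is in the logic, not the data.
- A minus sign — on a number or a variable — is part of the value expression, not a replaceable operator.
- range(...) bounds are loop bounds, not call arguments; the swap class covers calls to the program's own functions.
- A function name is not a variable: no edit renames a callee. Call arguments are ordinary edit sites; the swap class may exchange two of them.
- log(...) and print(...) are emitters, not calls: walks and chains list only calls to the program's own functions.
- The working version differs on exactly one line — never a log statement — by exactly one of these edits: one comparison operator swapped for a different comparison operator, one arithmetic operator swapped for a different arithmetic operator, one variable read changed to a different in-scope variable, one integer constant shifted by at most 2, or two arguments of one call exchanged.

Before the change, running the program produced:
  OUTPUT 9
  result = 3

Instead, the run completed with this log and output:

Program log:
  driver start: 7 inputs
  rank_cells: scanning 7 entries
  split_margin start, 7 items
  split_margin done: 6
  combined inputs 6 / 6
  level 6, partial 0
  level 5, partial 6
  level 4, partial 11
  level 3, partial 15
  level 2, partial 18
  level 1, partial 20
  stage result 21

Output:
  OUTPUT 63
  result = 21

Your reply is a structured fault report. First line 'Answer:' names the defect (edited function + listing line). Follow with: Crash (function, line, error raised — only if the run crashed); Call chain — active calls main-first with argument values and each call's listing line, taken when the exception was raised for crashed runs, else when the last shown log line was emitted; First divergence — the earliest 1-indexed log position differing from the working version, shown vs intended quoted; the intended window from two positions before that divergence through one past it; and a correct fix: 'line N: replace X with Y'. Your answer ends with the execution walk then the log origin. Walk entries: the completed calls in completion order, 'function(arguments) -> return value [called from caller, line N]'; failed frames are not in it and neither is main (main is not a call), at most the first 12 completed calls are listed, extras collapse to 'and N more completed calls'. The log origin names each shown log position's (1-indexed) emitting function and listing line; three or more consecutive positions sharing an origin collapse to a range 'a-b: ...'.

Answer: the defect is in split_margin at line 11.
Key fact: Log line 4 is where behavior first shows: 'split_margin done: 6' appears instead of 'split_margin done: 2'.
Call chain: main.
First divergence: position 4 — shown 'split_margin done: 6', intended 'split_margin done: 2'.
Intended log window:
  2: rank_cells: scanning 7 entries
  3: split_margin start, 7 items
  4: split_margin done: 2
  5: combined inputs 2 / 2
Execution walk:
  split_margin([6, 9, 5, 3, 3, 2, 11]) -> 6  [called from rank_cells, line 18]
  count_flags(0, 21) -> 21  [called from count_flags, line 5]
  count_flags(1, 20) -> 21  [called from count_flags, line 5]
  count_flags(2, 18) -> 21  [called from count_flags, line 5]
  count_flags(3, 15) -> 21  [called from count_flags, line 5]
  count_flags(4, 11) -> 21  [called from count_flags, line 5]
  count_flags(5, 6) -> 21  [called from count_flags, line 5]
  count_flags(6, 0) -> 21  [called from rank_cells, line 21]
  rank_cells([6, 9, 5, 3, 3, 2, 11]) -> 21  [called from main, line 27]
Origin of each log line:
  1: from main, line 26
  2: from rank_cells, line 17
  3: from split_margin, line 8
  4: from split_margin, line 13
  5: from rank_cells, line 20
  6-11: from count_flags, line 4
  12: from main, line 28
A correct fix: line 11: replace `==` with `<`.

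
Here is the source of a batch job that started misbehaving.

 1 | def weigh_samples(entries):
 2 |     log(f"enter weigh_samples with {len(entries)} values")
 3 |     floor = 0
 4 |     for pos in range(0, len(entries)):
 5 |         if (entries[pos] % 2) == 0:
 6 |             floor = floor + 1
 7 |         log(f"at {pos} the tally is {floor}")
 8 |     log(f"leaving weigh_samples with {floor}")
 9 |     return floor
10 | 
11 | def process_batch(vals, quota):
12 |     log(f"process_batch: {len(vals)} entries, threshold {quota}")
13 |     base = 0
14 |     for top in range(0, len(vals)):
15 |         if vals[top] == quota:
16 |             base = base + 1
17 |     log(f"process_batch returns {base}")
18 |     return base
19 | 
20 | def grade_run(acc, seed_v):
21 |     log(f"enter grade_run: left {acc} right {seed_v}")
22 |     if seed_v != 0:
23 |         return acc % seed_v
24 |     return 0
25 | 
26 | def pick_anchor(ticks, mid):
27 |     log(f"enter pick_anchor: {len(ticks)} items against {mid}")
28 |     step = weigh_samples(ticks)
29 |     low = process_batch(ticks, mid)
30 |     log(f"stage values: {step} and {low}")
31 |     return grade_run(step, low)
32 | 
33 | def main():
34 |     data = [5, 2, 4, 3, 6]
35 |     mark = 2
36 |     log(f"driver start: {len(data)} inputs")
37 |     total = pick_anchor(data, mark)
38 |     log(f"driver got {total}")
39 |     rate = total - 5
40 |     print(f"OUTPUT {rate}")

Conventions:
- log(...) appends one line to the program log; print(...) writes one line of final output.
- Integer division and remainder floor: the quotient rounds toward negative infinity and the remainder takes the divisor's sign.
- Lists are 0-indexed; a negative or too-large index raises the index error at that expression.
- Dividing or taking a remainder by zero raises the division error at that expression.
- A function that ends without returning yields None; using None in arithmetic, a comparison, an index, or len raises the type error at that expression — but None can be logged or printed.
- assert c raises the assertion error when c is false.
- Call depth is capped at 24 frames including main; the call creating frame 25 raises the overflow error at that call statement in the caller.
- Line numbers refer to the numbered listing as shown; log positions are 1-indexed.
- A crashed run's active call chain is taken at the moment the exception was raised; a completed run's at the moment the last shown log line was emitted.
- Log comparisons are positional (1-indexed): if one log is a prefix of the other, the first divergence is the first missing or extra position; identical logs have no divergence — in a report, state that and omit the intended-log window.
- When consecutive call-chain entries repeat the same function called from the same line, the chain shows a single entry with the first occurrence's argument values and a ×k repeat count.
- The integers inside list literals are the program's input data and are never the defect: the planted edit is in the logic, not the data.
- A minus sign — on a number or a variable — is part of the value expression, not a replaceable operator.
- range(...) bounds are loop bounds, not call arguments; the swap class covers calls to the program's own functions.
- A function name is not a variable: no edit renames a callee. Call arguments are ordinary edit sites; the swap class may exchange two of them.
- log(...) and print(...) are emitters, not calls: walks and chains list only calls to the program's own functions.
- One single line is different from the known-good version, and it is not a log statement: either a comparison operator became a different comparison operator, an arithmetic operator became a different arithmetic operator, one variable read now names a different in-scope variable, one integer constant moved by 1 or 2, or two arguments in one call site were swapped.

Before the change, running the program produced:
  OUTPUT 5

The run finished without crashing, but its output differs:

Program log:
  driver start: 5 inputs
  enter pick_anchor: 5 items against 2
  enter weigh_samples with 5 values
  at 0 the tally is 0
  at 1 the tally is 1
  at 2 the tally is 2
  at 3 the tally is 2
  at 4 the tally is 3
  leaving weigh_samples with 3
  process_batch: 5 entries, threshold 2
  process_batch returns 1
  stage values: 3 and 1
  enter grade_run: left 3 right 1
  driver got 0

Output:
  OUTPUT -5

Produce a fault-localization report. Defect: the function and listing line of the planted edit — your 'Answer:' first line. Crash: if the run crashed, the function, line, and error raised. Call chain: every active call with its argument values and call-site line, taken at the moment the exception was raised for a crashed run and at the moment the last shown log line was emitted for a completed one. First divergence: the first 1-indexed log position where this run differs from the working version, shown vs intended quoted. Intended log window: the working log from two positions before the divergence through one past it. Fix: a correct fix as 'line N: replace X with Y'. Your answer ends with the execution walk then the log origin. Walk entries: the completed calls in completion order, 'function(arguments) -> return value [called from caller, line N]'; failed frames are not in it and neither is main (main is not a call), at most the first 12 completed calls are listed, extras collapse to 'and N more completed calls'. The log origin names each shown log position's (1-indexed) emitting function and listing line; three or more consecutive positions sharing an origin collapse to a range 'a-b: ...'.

Answer: the defect is in main at line 39.
Core observation: Nothing in the log betrays the bug — only the output does.
Call chain: main.
First divergence: there is none — every log position agrees.
Execution walk:
  weigh_samples([5, 2, 4, 3, 6]) -> 3  [called from pick_anchor, line 28]
  process_batch([5, 2, 4, 3, 6], 2) -> 1  [called from pick_anchor, line 29]
  grade_run(3, 1) -> 0  [called from pick_anchor, line 31]
  pick_anchor([5, 2, 4, 3, 6], 2) -> 0  [called from main, line 37]
Log origin:
  1: emitted by main (line 36)
  2: emitted by pick_anchor (line 27)
  3: emitted by weigh_samples (line 2)
  4-8: emitted by weigh_samples (line 7)
  9: emitted by weigh_samples (line 8)
  10: emitted by process_batch (line 12)
  11: emitted by process_batch (line 17)
  12: emitted by pick_anchor (line 30)
  13: emitted by grade_run (line 21)
  14: emitted by main (line 38)
A correct fix: line 39: replace `-` with `+`.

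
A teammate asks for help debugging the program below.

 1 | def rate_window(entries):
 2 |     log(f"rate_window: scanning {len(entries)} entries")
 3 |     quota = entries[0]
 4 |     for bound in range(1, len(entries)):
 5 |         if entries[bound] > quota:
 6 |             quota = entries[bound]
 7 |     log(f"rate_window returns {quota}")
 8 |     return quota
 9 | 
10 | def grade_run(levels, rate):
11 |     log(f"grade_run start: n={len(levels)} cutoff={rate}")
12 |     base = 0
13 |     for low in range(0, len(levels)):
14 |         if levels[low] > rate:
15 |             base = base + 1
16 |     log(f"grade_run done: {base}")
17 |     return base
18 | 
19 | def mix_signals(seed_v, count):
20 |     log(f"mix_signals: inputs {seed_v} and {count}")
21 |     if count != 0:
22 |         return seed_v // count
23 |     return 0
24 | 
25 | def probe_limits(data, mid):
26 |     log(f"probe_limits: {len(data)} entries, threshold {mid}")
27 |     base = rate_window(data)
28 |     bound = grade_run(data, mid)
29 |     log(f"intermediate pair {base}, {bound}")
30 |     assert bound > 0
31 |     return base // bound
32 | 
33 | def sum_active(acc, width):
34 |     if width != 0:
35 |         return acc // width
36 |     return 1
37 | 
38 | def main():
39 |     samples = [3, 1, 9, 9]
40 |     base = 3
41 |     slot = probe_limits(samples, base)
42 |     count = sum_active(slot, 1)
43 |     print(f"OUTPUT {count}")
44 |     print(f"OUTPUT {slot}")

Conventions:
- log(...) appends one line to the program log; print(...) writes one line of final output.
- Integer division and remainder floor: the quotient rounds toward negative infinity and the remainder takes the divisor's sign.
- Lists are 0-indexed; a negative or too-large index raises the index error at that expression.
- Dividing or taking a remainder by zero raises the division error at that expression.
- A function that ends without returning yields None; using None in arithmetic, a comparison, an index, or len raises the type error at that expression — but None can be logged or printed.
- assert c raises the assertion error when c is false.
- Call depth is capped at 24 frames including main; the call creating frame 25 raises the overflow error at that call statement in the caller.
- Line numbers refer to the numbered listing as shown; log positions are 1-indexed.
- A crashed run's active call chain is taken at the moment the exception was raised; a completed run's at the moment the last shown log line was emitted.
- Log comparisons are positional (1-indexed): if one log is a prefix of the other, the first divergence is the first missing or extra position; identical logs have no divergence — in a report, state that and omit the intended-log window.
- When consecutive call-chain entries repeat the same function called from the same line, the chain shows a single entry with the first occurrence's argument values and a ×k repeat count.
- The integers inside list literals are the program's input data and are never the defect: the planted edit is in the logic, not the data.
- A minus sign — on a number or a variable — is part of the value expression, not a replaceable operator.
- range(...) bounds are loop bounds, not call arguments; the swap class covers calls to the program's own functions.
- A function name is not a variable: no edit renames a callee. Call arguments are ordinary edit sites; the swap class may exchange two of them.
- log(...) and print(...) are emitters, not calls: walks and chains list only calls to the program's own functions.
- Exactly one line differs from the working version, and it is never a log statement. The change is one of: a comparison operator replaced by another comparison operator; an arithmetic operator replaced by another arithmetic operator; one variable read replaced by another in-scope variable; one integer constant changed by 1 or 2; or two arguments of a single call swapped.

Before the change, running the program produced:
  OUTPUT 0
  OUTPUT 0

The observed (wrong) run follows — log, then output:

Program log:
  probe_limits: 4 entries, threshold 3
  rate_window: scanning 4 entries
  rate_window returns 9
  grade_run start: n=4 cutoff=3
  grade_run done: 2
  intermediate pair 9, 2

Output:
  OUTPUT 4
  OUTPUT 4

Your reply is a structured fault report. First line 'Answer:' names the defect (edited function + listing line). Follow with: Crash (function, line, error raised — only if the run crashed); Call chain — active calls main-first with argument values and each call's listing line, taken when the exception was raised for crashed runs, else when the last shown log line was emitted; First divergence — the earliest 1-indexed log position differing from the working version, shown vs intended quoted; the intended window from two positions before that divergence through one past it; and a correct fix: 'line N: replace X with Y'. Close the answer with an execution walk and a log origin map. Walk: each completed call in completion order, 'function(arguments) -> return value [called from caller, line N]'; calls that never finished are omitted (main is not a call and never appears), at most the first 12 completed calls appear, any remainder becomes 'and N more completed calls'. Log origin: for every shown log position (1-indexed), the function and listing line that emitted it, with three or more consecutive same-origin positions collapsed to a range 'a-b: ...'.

Answer: the defect is in rate_window at line 5.
Key fact: Position 3 is the first bad log line: 'rate_window returns 9' should read 'rate_window returns 1'.
Call chain: main -> probe_limits([3, 1, 9, 9], 3) (called at line 41).
First divergence: position 3 — the shown line 'rate_window returns 9' should read 'rate_window returns 1'.
Intended log window:
  1: probe_limits: 4 entries, threshold 3
  2: rate_window: scanning 4 entries
  3: rate_window returns 1
  4: grade_run start: n=4 cutoff=3
Execution walk:
  rate_window([3, 1, 9, 9]) -> 9  [called from probe_limits, line 27]
  grade_run([3, 1, 9, 9], 3) -> 2  [called from probe_limits, line 28]
  probe_limits([3, 1, 9, 9], 3) -> 4  [called from main, line 41]
  sum_active(4, 1) -> 4  [called from main, line 42]
Log origins:
  1: logged in probe_limits at line 26
  2: logged in rate_window at line 2
  3: logged in rate_window at line 7
  4: logged in grade_run at line 11
  5: logged in grade_run at line 16
  6: logged in probe_limits at line 29
A correct fix: line 5: replace `>` with `<`.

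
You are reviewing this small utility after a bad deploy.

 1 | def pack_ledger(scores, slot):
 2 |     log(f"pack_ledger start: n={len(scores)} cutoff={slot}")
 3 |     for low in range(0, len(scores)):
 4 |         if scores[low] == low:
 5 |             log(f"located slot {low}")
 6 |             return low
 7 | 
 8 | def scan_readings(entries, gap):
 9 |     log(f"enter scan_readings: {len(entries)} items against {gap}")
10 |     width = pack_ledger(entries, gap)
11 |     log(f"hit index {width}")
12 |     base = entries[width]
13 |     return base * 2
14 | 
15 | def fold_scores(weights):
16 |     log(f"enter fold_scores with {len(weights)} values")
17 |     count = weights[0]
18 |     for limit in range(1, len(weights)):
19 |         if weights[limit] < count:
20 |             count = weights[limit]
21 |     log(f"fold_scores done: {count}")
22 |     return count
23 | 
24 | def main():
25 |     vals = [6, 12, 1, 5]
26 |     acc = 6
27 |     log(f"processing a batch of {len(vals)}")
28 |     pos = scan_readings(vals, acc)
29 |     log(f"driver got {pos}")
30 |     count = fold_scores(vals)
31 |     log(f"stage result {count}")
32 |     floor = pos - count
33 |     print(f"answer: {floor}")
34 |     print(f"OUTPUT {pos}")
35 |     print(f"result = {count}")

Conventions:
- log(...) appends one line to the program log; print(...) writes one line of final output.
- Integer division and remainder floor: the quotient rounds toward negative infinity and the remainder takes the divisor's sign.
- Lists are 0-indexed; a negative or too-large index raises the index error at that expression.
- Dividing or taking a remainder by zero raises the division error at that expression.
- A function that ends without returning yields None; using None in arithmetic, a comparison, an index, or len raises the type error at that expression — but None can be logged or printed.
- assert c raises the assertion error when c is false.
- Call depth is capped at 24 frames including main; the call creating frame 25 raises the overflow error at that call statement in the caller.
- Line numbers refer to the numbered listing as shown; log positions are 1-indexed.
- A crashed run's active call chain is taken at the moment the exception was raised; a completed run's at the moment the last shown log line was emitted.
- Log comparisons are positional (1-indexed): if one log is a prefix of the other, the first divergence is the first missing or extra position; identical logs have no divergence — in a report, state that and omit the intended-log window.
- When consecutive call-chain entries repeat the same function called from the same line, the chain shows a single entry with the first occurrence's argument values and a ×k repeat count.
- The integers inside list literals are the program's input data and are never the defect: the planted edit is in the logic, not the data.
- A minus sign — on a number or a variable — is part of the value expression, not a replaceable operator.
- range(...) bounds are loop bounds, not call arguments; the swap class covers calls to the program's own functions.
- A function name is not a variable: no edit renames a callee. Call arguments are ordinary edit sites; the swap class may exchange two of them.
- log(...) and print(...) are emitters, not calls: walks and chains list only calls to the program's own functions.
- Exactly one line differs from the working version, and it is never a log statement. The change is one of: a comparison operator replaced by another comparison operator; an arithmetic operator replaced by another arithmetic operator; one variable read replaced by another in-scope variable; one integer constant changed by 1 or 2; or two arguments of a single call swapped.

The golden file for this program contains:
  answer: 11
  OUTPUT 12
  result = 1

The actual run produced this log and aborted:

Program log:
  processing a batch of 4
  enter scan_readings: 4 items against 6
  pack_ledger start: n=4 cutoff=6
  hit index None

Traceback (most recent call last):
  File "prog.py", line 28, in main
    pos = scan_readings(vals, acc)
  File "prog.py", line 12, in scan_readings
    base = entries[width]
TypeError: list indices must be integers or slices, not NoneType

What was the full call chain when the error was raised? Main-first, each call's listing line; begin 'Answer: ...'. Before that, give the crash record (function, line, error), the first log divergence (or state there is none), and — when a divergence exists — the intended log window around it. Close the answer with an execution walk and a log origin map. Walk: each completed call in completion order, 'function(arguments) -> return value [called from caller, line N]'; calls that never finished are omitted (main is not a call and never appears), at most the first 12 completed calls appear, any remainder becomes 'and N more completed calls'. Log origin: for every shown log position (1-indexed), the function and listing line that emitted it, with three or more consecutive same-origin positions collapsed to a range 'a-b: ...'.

Answer: main -> scan_readings (called at line 28).
Key fact: Position 4 is the first bad log line: 'hit index None' should read 'located slot 0'.
Crash: scan_readings, line 12, TypeError.
First divergence: at position 4 the run shows 'hit index None' where the working version logs 'located slot 0'.
Intended log window:
  2: enter scan_readings: 4 items against 6
  3: pack_ledger start: n=4 cutoff=6
  4: located slot 0
  5: hit index 0
Execution walk:
  pack_ledger([6, 12, 1, 5], 6) -> None  [called from scan_readings, line 10]
Log line origins:
  1 — main, line 27
  2 — scan_readings, line 9
  3 — pack_ledger, line 2
  4 — scan_readings, line 11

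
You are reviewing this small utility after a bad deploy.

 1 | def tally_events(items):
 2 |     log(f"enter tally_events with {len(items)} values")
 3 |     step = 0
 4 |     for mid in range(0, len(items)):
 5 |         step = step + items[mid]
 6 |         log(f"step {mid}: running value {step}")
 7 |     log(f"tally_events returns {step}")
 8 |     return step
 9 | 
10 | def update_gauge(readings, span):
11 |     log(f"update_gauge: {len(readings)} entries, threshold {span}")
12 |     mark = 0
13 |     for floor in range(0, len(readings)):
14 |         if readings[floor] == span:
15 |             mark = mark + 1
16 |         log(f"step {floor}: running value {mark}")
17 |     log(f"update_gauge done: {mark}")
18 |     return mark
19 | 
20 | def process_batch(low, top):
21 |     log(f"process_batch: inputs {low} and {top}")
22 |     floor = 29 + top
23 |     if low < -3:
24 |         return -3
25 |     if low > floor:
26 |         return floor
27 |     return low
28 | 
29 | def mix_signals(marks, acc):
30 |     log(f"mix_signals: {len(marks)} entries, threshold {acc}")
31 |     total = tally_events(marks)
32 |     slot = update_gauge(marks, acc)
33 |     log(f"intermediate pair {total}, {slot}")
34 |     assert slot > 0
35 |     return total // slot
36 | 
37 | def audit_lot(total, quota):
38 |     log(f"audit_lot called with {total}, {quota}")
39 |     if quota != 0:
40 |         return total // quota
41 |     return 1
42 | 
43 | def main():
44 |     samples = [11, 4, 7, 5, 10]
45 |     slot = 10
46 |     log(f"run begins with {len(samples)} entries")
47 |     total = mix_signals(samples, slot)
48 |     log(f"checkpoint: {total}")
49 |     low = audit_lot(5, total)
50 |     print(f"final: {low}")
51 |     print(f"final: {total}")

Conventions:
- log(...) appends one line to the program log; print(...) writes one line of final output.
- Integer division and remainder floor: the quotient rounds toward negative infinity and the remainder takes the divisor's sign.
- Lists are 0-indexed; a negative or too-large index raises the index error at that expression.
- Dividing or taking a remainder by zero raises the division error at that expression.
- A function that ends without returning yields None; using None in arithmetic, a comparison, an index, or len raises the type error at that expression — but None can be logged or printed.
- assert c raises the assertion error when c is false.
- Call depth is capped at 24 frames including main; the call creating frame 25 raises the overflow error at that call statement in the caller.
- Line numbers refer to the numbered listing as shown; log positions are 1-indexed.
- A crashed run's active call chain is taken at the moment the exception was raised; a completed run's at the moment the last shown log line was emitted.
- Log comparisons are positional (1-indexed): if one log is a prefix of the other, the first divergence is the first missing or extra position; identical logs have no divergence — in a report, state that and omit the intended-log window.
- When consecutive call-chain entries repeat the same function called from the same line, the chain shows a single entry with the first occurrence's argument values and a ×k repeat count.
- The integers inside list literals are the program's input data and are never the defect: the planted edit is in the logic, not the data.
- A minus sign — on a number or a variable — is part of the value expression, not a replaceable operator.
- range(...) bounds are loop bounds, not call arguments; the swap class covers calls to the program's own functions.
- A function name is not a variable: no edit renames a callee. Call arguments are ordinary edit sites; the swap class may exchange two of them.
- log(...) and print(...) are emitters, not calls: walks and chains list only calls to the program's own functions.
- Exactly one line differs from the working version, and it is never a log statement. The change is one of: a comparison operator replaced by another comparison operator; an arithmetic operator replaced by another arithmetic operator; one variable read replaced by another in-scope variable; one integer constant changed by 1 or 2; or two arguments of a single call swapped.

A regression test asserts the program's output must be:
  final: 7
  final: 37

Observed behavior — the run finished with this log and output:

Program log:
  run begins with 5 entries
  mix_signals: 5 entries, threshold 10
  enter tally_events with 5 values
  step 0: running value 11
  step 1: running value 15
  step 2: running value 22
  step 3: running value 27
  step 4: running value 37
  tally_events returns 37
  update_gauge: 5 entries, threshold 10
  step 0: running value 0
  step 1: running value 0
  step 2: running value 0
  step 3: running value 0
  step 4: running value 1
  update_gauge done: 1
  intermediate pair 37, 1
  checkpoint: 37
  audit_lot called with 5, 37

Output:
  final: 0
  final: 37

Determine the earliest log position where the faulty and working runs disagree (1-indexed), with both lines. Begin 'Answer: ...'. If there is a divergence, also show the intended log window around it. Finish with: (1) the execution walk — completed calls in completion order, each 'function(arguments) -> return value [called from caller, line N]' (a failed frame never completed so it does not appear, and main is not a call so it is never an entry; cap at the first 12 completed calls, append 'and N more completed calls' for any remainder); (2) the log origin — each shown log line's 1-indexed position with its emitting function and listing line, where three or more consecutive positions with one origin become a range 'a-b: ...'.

Answer: at position 19 the run shows 'audit_lot called with 5, 37' where the working version logs 'audit_lot called with 37, 5'.
Intended log window:
  17: intermediate pair 37, 1
  18: checkpoint: 37
  19: audit_lot called with 37, 5
Execution walk:
  tally_events([11, 4, 7, 5, 10]) -> 37  [called from mix_signals, line 31]
  update_gauge([11, 4, 7, 5, 10], 10) -> 1  [called from mix_signals, line 32]
  mix_signals([11, 4, 7, 5, 10], 10) -> 37  [called from main, line 47]
  audit_lot(5, 37) -> 0  [called from main, line 49]
Log origin:
  1: logged in main at line 46
  2: logged in mix_signals at line 30
  3: logged in tally_events at line 2
  4-8: logged in tally_events at line 6
  9: logged in tally_events at line 7
  10: logged in update_gauge at line 11
  11-15: logged in update_gauge at line 16
  16: logged in update_gauge at line 17
  17: logged in mix_signals at line 33
  18: logged in main at line 48
  19: logged in audit_lot at line 38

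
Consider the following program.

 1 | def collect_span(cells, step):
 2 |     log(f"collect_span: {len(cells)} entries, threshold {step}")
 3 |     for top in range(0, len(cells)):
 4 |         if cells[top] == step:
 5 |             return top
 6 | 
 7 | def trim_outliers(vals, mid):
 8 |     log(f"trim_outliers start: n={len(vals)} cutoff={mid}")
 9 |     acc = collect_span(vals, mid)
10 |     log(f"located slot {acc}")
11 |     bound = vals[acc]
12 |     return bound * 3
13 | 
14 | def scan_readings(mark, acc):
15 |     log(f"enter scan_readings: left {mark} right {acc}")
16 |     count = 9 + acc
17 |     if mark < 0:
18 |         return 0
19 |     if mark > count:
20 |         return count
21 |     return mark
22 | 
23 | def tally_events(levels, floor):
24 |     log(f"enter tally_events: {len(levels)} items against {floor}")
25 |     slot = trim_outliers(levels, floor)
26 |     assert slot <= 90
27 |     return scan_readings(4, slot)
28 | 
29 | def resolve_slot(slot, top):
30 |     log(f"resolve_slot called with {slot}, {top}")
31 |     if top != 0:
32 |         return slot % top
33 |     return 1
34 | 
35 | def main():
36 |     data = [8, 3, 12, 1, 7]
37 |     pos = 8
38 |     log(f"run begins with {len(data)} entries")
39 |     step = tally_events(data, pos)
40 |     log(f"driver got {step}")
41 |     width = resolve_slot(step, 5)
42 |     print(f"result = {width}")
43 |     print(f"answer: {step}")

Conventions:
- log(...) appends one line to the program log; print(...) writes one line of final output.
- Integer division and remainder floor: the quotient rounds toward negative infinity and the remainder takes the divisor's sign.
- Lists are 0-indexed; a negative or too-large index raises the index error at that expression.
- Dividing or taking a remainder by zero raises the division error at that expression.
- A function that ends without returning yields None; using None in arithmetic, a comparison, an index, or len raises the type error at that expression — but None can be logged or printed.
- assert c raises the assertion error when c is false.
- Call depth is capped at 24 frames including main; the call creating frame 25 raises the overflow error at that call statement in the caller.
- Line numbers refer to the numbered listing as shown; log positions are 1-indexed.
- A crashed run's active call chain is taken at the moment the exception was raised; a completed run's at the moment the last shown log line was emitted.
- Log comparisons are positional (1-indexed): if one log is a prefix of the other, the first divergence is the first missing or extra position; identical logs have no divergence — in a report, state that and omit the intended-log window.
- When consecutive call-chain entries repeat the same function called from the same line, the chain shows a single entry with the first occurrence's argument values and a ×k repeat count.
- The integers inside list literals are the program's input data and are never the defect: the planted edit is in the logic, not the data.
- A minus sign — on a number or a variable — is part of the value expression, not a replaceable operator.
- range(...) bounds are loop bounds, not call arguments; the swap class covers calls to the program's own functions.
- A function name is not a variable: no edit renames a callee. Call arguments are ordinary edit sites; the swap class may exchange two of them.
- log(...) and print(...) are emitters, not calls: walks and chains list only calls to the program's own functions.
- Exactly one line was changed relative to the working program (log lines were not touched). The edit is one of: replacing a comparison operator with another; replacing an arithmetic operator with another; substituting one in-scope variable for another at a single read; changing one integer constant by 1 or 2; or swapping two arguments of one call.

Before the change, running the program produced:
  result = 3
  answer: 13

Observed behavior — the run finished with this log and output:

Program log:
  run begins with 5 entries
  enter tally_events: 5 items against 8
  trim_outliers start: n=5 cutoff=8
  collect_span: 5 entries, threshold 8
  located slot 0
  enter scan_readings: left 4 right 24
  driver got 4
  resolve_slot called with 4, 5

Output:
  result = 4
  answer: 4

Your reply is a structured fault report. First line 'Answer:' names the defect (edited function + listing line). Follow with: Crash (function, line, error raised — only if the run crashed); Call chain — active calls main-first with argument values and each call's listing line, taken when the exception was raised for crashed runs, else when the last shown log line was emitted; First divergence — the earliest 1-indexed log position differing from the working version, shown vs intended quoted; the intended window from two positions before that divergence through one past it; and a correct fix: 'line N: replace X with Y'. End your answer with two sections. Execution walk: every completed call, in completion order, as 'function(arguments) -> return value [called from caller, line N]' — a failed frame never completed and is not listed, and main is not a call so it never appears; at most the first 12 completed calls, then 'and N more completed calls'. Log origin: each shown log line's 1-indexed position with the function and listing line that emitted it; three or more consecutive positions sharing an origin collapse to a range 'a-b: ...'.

Answer: the defect is in tally_events at line 27.
Key observation: At log position 6 the runs split — shown 'enter scan_readings: left 4 right 24', but the working version logs 'enter scan_readings: left 24 right 4'.
Call chain: main -> resolve_slot(4, 5) (called at line 41).
First divergence: position 6 — shown 'enter scan_readings: left 4 right 24', intended 'enter scan_readings: left 24 right 4'.
Intended log window:
  4: collect_span: 5 entries, threshold 8
  5: located slot 0
  6: enter scan_readings: left 24 right 4
  7: driver got 13
Execution walk:
  collect_span([8, 3, 12, 1, 7], 8) -> 0  [called from trim_outliers, line 9]
  trim_outliers([8, 3, 12, 1, 7], 8) -> 24  [called from tally_events, line 25]
  scan_readings(4, 24) -> 4  [called from tally_events, line 27]
  tally_events([8, 3, 12, 1, 7], 8) -> 4  [called from main, line 39]
  resolve_slot(4, 5) -> 4  [called from main, line 41]
Log origin:
  1: from main, line 38
  2: from tally_events, line 24
  3: from trim_outliers, line 8
  4: from collect_span, line 2
  5: from trim_outliers, line 10
  6: from scan_readings, line 15
  7: from main, line 40
  8: from resolve_slot, line 30
A correct fix: line 27: replace `scan_readings(4, slot)` with `scan_readings(slot, 4)`.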